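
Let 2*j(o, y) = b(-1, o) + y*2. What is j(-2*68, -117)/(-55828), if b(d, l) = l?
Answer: 185/55828 ≈ 0.0033138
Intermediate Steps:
j(o, y) = y + o/2 (j(o, y) = (o + y*2)/2 = (o + 2*y)/2 = y + o/2)
j(-2*68, -117)/(-55828) = (-117 + (-2*68)/2)/(-55828) = (-117 + (½)*(-136))*(-1/55828) = (-117 - 68)*(-1/55828) = -185*(-1/55828) = 185/55828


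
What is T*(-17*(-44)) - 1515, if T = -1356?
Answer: -1015803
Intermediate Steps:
T*(-17*(-44)) - 1515 = -(-23052)*(-44) - 1515 = -1356*748 - 1515 = -1014288 - 1515 = -1015803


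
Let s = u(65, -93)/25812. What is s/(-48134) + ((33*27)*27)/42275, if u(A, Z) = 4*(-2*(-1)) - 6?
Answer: 14944627045753/26261965754100 ≈ 0.56906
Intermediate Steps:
u(A, Z) = 2 (u(A, Z) = 4*2 - 6 = 8 - 6 = 2)
s = 1/12906 (s = 2/25812 = 2*(1/25812) = 1/12906 ≈ 7.7483e-5)
s/(-48134) + ((33*27)*27)/42275 = (1/12906)/(-48134) + ((33*27)*27)/42275 = (1/12906)*(-1/48134) + (891*27)*(1/42275) = -1/621217404 + 24057*(1/42275) = -1/621217404 + 24057/42275 = 14944627045753/26261965754100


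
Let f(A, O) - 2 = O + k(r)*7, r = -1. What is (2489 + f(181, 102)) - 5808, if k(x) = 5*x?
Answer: -3250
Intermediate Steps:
f(A, O) = -33 + O (f(A, O) = 2 + (O + (5*(-1))*7) = 2 + (O - 5*7) = 2 + (O - 35) = 2 + (-35 + O) = -33 + O)
(2489 + f(181, 102)) - 5808 = (2489 + (-33 + 102)) - 5808 = (2489 + 69) - 5808 = 2558 - 5808 = -3250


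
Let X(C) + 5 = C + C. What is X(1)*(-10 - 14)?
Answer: 72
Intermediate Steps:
X(C) = -5 + 2*C (X(C) = -5 + (C + C) = -5 + 2*C)
X(1)*(-10 - 14) = (-5 + 2*1)*(-10 - 14) = (-5 + 2)*(-24) = -3*(-24) = 72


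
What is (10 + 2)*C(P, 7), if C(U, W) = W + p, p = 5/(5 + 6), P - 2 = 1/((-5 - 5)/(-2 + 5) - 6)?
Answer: 984/11 ≈ 89.455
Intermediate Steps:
P = 53/28 (P = 2 + 1/((-5 - 5)/(-2 + 5) - 6) = 2 + 1/(-10/3 - 6) = 2 + 1/(-28/3) = 2 - 3/28 = 53/28 ≈ 1.8929)
p = 5/11 ≈ 0.45455
C(U, W) = 5/11 + W (C(U, W) = W + 5/11 = 5/11 + W)
(10 + 2)*C(P, 7) = (10 + 2)*(5/11 + 7) = 12*(82/11) = 984/11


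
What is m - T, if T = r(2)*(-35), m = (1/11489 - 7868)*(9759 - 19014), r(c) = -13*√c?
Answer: 836609899005/11489 - 455*√2 ≈ 7.2818e+7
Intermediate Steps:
m = 836609899005/11489 (m = (1/11489 - 7868)*(-9255) = -90395451/11489*(-9255) = 836609899005/11489 ≈ 7.2818e+7)
T = 455*√2 (T = -13*√2*(-35) = 455*√2 ≈ 643.47)
m - T = 836609899005/11489 - 455*√2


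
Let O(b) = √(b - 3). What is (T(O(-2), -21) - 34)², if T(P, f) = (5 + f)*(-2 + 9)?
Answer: 21316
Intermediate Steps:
O(b) = √(-3 + b)
T(P, f) = 35 + 7*f (T(P, f) = (5 + f)*7 = 35 + 7*f)
(T(O(-2), -21) - 34)² = ((35 + 7*(-21)) - 34)² = ((35 - 147) - 34)² = (-112 - 34)² = (-146)² = 21316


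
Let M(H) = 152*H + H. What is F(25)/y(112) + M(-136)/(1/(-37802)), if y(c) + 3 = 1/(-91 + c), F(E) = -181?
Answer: 48768212793/62 ≈ 7.8658e+8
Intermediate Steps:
y(c) = -3 + 1/(-91 + c)
M(H) = 153*H
F(25)/y(112) + M(-136)/(1/(-37802)) = -181*(-91 + 112)/(274 - 3*112) + (153*(-136))/(1/(-37802)) = -181*21/(274 - 336) - 20808/(-1/37802) = -181/((1/21)*(-62)) - 20808*(-37802) = -181/(-62/21) + 786584016 = -181*(-21/62) + 786584016 = 3801/62 + 786584016 = 48768212793/62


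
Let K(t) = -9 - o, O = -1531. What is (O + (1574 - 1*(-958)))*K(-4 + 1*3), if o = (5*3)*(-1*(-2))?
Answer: -39039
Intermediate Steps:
o = 30 (o = 15*2 = 30)
K(t) = -39 (K(t) = -9 - 1*30 = -9 - 30 = -39)
(O + (1574 - 1*(-958)))*K(-4 + 1*3) = (-1531 + (1574 - 1*(-958)))*(-39) = (-1531 + (1574 + 958))*(-39) = (-1531 + 2532)*(-39) = 1001*(-39) = -39039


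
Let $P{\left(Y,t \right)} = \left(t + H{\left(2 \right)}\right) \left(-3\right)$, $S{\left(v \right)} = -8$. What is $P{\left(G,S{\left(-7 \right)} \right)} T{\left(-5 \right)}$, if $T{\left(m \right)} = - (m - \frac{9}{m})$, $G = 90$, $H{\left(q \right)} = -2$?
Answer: $96$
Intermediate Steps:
$P{\left(Y,t \right)} = 6 - 3 t$ ($P{\left(Y,t \right)} = \left(t - 2\right) \left(-3\right) = \left(-2 + t\right) \left(-3\right) = 6 - 3 t$)
$T{\left(m \right)} = - m + \frac{9}{m}$
$P{\left(G,S{\left(-7 \right)} \right)} T{\left(-5 \right)} = \left(6 - -24\right) \left(\left(-1\right) \left(-5\right) + \frac{9}{-5}\right) = \left(6 + 24\right) \left(5 + 9 \left(- \frac{1}{5}\right)\right) = 30 \left(5 - \frac{9}{5}\right) = 30 \cdot \frac{16}{5} = 96$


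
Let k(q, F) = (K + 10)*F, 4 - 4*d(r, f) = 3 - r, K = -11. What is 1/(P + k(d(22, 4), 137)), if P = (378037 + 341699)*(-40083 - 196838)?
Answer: -1/170520572993 ≈ -5.8644e-12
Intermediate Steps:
d(r, f) = ¼ + r/4 (d(r, f) = 1 - (3 - r)/4 = 1 + (-¾ + r/4) = ¼ + r/4)
P = -170520572856 (P = 719736*(-236921) = -170520572856)
k(q, F) = -F (k(q, F) = (-11 + 10)*F = -F)
1/(P + k(d(22, 4), 137)) = 1/(-170520572856 - 1*137) = 1/(-170520572856 - 137) = 1/(-170520572993) = -1/170520572993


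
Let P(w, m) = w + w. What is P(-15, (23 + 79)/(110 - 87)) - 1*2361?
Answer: -2391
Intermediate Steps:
P(w, m) = 2*w
P(-15, (23 + 79)/(110 - 87)) - 1*2361 = 2*(-15) - 1*2361 = -30 - 2361 = -2391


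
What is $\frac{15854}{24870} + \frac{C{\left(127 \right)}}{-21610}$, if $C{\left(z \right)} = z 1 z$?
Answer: $- \frac{5852329}{53744070} \approx -0.10889$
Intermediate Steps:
$C{\left(z \right)} = z^{2}$ ($C{\left(z \right)} = z z = z^{2}$)
$\frac{15854}{24870} + \frac{C{\left(127 \right)}}{-21610} = \frac{15854}{24870} + \frac{127^{2}}{-21610} = 15854 \cdot \frac{1}{24870} + 16129 \left(- \frac{1}{21610}\right) = \frac{7927}{12435} - \frac{16129}{21610} = - \frac{5852329}{53744070}$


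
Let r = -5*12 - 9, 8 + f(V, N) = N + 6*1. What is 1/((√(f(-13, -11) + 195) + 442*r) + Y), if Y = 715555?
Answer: 685057/469303093067 - √182/469303093067 ≈ 1.4597e-6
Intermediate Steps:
f(V, N) = -2 + N (f(V, N) = -8 + (N + 6*1) = -8 + (N + 6) = -8 + (6 + N) = -2 + N)
r = -69 (r = -60 - 9 = -69)
1/((√(f(-13, -11) + 195) + 442*r) + Y) = 1/((√((-2 - 11) + 195) + 442*(-69)) + 715555) = 1/((√(-13 + 195) - 30498) + 715555) = 1/((√182 - 30498) + 715555) = 1/((-30498 + √182) + 715555) = 1/(685057 + √182)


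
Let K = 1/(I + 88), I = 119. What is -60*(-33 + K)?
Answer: 136600/69 ≈ 1979.7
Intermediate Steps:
K = 1/207 (K = 1/(119 + 88) = 1/207 ≈ 0.0048309)
-60*(-33 + K) = -60*(-33 + 1/207) = -60*(-6830/207) = 136600/69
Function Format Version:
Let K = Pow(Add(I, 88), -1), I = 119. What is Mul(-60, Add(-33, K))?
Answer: Rational(136600, 69) ≈ 1979.7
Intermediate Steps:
K = Rational(1, 207) (K = Pow(Add(119, 88), -1) = Pow(207, -1) = Rational(1, 207) ≈ 0.0048309)
Mul(-60, Add(-33, K)) = Mul(-60, Add(-33, Rational(1, 207))) = Mul(-60, Rational(-6830, 207)) = Rational(136600, 69)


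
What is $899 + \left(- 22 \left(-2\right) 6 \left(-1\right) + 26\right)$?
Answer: $661$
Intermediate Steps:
$899 + \left(- 22 \left(-2\right) 6 \left(-1\right) + 26\right) = 899 + \left(- 22 \left(\left(-12\right) \left(-1\right)\right) + 26\right) = 899 + \left(\left(-22\right) 12 + 26\right) = 899 + \left(-264 + 26\right) = 899 - 238 = 661$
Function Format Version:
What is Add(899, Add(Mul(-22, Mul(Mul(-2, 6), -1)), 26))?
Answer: 661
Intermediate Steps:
Add(899, Add(Mul(-22, Mul(Mul(-2, 6), -1)), 26)) = Add(899, Add(Mul(-22, Mul(-12, -1)), 26)) = Add(899, Add(Mul(-22, 12), 26)) = Add(899, Add(-264, 26)) = Add(899, -238) = 661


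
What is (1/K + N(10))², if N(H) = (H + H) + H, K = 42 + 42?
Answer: 6355441/7056 ≈ 900.71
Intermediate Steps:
K = 84
N(H) = 3*H (N(H) = 2*H + H = 3*H)
(1/K + N(10))² = (1/84 + 3*10)² = (1/84 + 30)² = (2521/84)² = 6355441/7056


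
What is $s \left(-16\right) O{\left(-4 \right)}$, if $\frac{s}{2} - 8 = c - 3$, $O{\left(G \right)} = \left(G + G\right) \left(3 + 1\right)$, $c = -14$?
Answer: $-9216$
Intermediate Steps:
$O{\left(G \right)} = 8 G$ ($O{\left(G \right)} = 2 G 4 = 8 G$)
$s = -18$ ($s = 16 + 2 \left(-14 - 3\right) = 16 + 2 \left(-17\right) = 16 - 34 = -18$)
$s \left(-16\right) O{\left(-4 \right)} = \left(-18\right) \left(-16\right) 8 \left(-4\right) = 288 \left(-32\right) = -9216$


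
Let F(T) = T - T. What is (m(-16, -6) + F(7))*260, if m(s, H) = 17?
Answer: 4420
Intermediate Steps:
F(T) = 0
(m(-16, -6) + F(7))*260 = (17 + 0)*260 = 17*260 = 4420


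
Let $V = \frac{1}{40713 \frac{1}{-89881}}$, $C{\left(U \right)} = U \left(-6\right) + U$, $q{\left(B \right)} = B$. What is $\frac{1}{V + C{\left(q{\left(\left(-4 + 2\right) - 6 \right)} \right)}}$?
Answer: $\frac{40713}{1538639} \approx 0.02646$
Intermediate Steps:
$C{\left(U \right)} = - 5 U$ ($C{\left(U \right)} = - 6 U + U = - 5 U$)
$V = - \frac{89881}{40713}$ ($V = \frac{1}{40713 \left(- \frac{1}{89881}\right)} = \frac{1}{- \frac{40713}{89881}} = - \frac{89881}{40713} \approx -2.2077$)
$\frac{1}{V + C{\left(q{\left(\left(-4 + 2\right) - 6 \right)} \right)}} = \frac{1}{- \frac{89881}{40713} - 5 \left(\left(-4 + 2\right) - 6\right)} = \frac{1}{- \frac{89881}{40713} - 5 \left(-2 - 6\right)} = \frac{1}{- \frac{89881}{40713} - -40} = \frac{1}{- \frac{89881}{40713} + 40} = \frac{1}{\frac{1538639}{40713}} = \frac{40713}{1538639}$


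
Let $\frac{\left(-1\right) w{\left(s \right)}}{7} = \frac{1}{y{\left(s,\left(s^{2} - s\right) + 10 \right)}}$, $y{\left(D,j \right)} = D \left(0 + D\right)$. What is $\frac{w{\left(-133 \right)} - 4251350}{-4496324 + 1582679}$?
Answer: $\frac{3581053817}{2454260305} \approx 1.4591$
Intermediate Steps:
$y{\left(D,j \right)} = D^{2}$ ($y{\left(D,j \right)} = D D = D^{2}$)
$w{\left(s \right)} = - \frac{7}{s^{2}}$
$\frac{w{\left(-133 \right)} - 4251350}{-4496324 + 1582679} = \frac{- \frac{7}{17689} - 4251350}{-4496324 + 1582679} = \frac{\left(-7\right) \frac{1}{17689} - 4251350}{-2913645} = \left(- \frac{1}{2527} - 4251350\right) \left(- \frac{1}{2913645}\right) = \left(- \frac{10743161451}{2527}\right) \left(- \frac{1}{2913645}\right) = \frac{3581053817}{2454260305}$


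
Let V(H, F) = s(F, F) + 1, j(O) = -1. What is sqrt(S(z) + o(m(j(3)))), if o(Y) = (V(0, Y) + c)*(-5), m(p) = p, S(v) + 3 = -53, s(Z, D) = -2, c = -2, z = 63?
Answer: I*sqrt(41) ≈ 6.4031*I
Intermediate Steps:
S(v) = -56 (S(v) = -3 - 53 = -56)
V(H, F) = -1 (V(H, F) = -2 + 1 = -1)
o(Y) = 15 (o(Y) = (-1 - 2)*(-5) = -3*(-5) = 15)
sqrt(S(z) + o(m(j(3)))) = sqrt(-56 + 15) = sqrt(-41) = I*sqrt(41)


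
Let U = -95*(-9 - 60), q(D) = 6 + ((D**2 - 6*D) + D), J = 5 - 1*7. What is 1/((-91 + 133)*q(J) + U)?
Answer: 1/7395 ≈ 0.00013523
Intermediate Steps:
J = -2 (J = 5 - 7 = -2)
q(D) = 6 + D**2 - 5*D (q(D) = 6 + (D**2 - 5*D) = 6 + D**2 - 5*D)
U = 6555 (U = -95*(-69) = 6555)
1/((-91 + 133)*q(J) + U) = 1/((-91 + 133)*(6 + (-2)**2 - 5*(-2)) + 6555) = 1/(42*(6 + 4 + 10) + 6555) = 1/(42*20 + 6555) = 1/(840 + 6555) = 1/7395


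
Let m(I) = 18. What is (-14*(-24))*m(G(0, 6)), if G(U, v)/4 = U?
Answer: 6048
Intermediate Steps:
G(U, v) = 4*U
(-14*(-24))*m(G(0, 6)) = -14*(-24)*18 = 336*18 = 6048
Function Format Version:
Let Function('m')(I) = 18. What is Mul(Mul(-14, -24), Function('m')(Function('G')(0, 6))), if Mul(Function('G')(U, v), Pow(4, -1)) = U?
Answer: 6048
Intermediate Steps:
Function('G')(U, v) = Mul(4, U)
Mul(Mul(-14, -24), Function('m')(Function('G')(0, 6))) = Mul(Mul(-14, -24), 18) = Mul(336, 18) = 6048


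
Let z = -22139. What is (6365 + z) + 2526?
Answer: -13248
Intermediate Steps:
(6365 + z) + 2526 = (6365 - 22139) + 2526 = -15774 + 2526 = -13248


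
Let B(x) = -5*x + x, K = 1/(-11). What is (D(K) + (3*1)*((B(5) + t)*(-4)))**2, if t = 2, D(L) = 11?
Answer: 51529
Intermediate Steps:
K = -1/11 ≈ -0.090909
B(x) = -4*x
(D(K) + (3*1)*((B(5) + t)*(-4)))**2 = (11 + (3*1)*((-4*5 + 2)*(-4)))**2 = (11 + 3*((-20 + 2)*(-4)))**2 = (11 + 3*(-18*(-4)))**2 = (11 + 3*72)**2 = (11 + 216)**2 = 227**2 = 51529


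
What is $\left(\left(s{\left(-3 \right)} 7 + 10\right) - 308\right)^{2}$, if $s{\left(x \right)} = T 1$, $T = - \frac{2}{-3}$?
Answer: $\frac{774400}{9} \approx 86045.0$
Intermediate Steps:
$T = \frac{2}{3}$ ($T = \left(-2\right) \left(- \frac{1}{3}\right) = \frac{2}{3} \approx 0.66667$)
$s{\left(x \right)} = \frac{2}{3}$ ($s{\left(x \right)} = \frac{2}{3} \cdot 1 = \frac{2}{3}$)
$\left(\left(s{\left(-3 \right)} 7 + 10\right) - 308\right)^{2} = \left(\left(\frac{2}{3} \cdot 7 + 10\right) - 308\right)^{2} = \left(\left(\frac{14}{3} + 10\right) - 308\right)^{2} = \left(\frac{44}{3} - 308\right)^{2} = \left(- \frac{880}{3}\right)^{2} = \frac{774400}{9}$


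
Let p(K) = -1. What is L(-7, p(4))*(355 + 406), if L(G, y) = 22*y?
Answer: -16742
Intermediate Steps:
L(-7, p(4))*(355 + 406) = (22*(-1))*(355 + 406) = -22*761 = -16742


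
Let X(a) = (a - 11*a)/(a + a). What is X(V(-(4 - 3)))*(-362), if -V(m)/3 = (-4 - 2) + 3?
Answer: 1810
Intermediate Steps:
V(m) = 9 (V(m) = -3*((-4 - 2) + 3) = -3*(-6 + 3) = -3*(-3) = 9)
X(a) = -5 (X(a) = (-10*a)/((2*a)) = (-10*a)*(1/(2*a)) = -5)
X(V(-(4 - 3)))*(-362) = -5*(-362) = 1810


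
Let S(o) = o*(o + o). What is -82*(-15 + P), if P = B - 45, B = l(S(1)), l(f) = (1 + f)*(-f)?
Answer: 5412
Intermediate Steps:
S(o) = 2*o**2 (S(o) = o*(2*o) = 2*o**2)
l(f) = -f*(1 + f)
B = -6 (B = -2*1**2*(1 + 2*1**2) = -2*1*(1 + 2*1) = -1*2*(1 + 2) = -1*2*3 = -6)
P = -51 (P = -6 - 45 = -51)
-82*(-15 + P) = -82*(-15 - 51) = -82*(-66) = 5412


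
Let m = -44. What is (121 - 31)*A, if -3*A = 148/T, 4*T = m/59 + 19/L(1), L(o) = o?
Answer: -349280/359 ≈ -972.92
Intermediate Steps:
T = 1077/236 (T = (-44/59 + 19/1)/4 = (-44*1/59 + 19*1)/4 = (-44/59 + 19)/4 = (¼)*(1077/59) = 1077/236 ≈ 4.5636)
A = -34928/3231 (A = -148/(3*1077/236) = -148*236/(3*1077) = -⅓*34928/1077 = -34928/3231 ≈ -10.810)
(121 - 31)*A = (121 - 31)*(-34928/3231) = 90*(-34928/3231) = -349280/359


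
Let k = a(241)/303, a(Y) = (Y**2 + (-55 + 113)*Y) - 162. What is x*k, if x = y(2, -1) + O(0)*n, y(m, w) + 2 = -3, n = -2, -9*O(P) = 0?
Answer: -359485/303 ≈ -1186.4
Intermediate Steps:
O(P) = 0 (O(P) = -1/9*0 = 0)
a(Y) = -162 + Y**2 + 58*Y (a(Y) = (Y**2 + 58*Y) - 162 = -162 + Y**2 + 58*Y)
y(m, w) = -5 (y(m, w) = -2 - 3 = -5)
x = -5 (x = -5 + 0*(-2) = -5 + 0 = -5)
k = 71897/303 (k = (-162 + 241**2 + 58*241)/303 = (-162 + 58081 + 13978)*(1/303) = 71897*(1/303) = 71897/303 ≈ 237.28)
x*k = -5*71897/303 = -359485/303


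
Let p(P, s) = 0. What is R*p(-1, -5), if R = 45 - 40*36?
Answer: 0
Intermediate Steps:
R = -1395 (R = 45 - 1440 = -1395)
R*p(-1, -5) = -1395*0 = 0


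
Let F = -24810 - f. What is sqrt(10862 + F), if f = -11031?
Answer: I*sqrt(2917) ≈ 54.009*I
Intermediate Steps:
F = -13779 (F = -24810 - 1*(-11031) = -24810 + 11031 = -13779)
sqrt(10862 + F) = sqrt(10862 - 13779) = sqrt(-2917) = I*sqrt(2917)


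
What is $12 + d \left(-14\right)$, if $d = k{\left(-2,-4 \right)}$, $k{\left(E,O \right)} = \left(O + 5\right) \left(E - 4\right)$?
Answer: $96$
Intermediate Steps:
$k{\left(E,O \right)} = \left(-4 + E\right) \left(5 + O\right)$ ($k{\left(E,O \right)} = \left(5 + O\right) \left(-4 + E\right) = \left(-4 + E\right) \left(5 + O\right)$)
$d = -6$ ($d = -20 - -16 + 5 \left(-2\right) - -8 = -20 + 16 - 10 + 8 = -6$)
$12 + d \left(-14\right) = 12 - -84 = 12 + 84 = 96$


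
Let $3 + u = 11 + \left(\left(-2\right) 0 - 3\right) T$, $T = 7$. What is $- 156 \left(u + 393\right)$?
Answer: $-59280$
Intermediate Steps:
$u = -13$ ($u = -3 + \left(11 + \left(\left(-2\right) 0 - 3\right) 7\right) = -3 + \left(11 + \left(0 - 3\right) 7\right) = -3 + \left(11 - 21\right) = -3 - 10 = -13$)
$- 156 \left(u + 393\right) = - 156 \left(-13 + 393\right) = \left(-156\right) 380 = -59280$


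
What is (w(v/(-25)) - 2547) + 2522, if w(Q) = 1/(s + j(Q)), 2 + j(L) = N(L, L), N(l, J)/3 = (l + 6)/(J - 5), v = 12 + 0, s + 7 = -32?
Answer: -150912/6031 ≈ -25.023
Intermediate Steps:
s = -39 (s = -7 - 32 = -39)
v = 12
N(l, J) = 3*(6 + l)/(-5 + J) (N(l, J) = 3*((l + 6)/(J - 5)) = 3*((6 + l)/(-5 + J)) = 3*(6 + l)/(-5 + J))
j(L) = -2 + 3*(6 + L)/(-5 + L)
w(Q) = 1/(-39 + (28 + Q)/(-5 + Q))
(w(v/(-25)) - 2547) + 2522 = ((5 - 12/(-25))/(-223 + 38*(12/(-25))) - 2547) + 2522 = ((5 - 12*(-1)/25)/(-223 + 38*(12*(-1/25))) - 2547) + 2522 = ((5 - 1*(-12/25))/(-223 + 38*(-12/25)) - 2547) + 2522 = ((5 + 12/25)/(-223 - 456/25) - 2547) + 2522 = ((137/25)/(-6031/25) - 2547) + 2522 = (-25/6031*137/25 - 2547) + 2522 = (-137/6031 - 2547) + 2522 = -15361094/6031 + 2522 = -150912/6031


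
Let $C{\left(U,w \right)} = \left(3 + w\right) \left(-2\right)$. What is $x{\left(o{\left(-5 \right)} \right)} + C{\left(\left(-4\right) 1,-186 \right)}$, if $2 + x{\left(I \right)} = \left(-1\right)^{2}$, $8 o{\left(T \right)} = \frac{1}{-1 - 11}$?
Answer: $365$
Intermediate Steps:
$o{\left(T \right)} = - \frac{1}{96}$ ($o{\left(T \right)} = \frac{1}{8 \left(-1 - 11\right)} = \frac{1}{8 \left(-12\right)} = \frac{1}{8} \left(- \frac{1}{12}\right) = - \frac{1}{96}$)
$C{\left(U,w \right)} = -6 - 2 w$
$x{\left(I \right)} = -1$ ($x{\left(I \right)} = -2 + \left(-1\right)^{2} = -2 + 1 = -1$)
$x{\left(o{\left(-5 \right)} \right)} + C{\left(\left(-4\right) 1,-186 \right)} = -1 - -366 = -1 + \left(-6 + 372\right) = -1 + 366 = 365$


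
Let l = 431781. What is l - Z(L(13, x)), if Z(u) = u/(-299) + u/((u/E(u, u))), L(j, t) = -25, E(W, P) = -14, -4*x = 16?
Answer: 129106680/299 ≈ 4.3180e+5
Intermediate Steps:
x = -4 (x = -¼*16 = -4)
Z(u) = -14 - u/299 (Z(u) = u/(-299) + u/((u/(-14))) = u*(-1/299) + u/((u*(-1/14))) = -u/299 + u/((-u/14)) = -u/299 + u*(-14/u) = -u/299 - 14 = -14 - u/299)
l - Z(L(13, x)) = 431781 - (-14 - 1/299*(-25)) = 431781 - (-14 + 25/299) = 431781 - 1*(-4161/299) = 431781 + 4161/299 = 129106680/299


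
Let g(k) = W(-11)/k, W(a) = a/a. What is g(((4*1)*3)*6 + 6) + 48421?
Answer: 3776839/78 ≈ 48421.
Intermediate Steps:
W(a) = 1
g(k) = 1/k
g(((4*1)*3)*6 + 6) + 48421 = 1/(((4*1)*3)*6 + 6) + 48421 = 1/((4*3)*6 + 6) + 48421 = 1/(12*6 + 6) + 48421 = 1/(72 + 6) + 48421 = 1/78 + 48421 = 3776839/78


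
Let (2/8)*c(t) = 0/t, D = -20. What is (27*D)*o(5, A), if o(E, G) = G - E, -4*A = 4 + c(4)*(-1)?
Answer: 3240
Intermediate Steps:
c(t) = 0 (c(t) = 4*(0/t) = 4*0 = 0)
A = -1 (A = -(4 + 0*(-1))/4 = -(4 + 0)/4 = -1/4*4 = -1)
(27*D)*o(5, A) = (27*(-20))*(-1 - 1*5) = -540*(-1 - 5) = -540*(-6) = 3240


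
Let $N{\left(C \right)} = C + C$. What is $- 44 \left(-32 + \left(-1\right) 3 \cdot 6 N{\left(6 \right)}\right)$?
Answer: $10912$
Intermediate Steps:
$N{\left(C \right)} = 2 C$
$- 44 \left(-32 + \left(-1\right) 3 \cdot 6 N{\left(6 \right)}\right) = - 44 \left(-32 + \left(-1\right) 3 \cdot 6 \cdot 2 \cdot 6\right) = - 44 \left(-32 + \left(-3\right) 6 \cdot 12\right) = - 44 \left(-32 - 216\right) = \left(-44\right) \left(-248\right) = 10912$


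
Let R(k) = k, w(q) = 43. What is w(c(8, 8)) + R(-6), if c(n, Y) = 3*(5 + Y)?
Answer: 37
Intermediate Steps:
c(n, Y) = 15 + 3*Y
w(c(8, 8)) + R(-6) = 43 - 6 = 37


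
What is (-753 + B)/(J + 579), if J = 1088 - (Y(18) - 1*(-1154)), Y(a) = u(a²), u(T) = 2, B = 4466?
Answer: 3713/511 ≈ 7.2661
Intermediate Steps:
Y(a) = 2
J = -68 (J = 1088 - (2 - 1*(-1154)) = 1088 - (2 + 1154) = 1088 - 1*1156 = 1088 - 1156 = -68)
(-753 + B)/(J + 579) = (-753 + 4466)/(-68 + 579) = 3713/511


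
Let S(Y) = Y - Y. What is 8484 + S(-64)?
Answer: 8484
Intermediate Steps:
S(Y) = 0
8484 + S(-64) = 8484 + 0 = 8484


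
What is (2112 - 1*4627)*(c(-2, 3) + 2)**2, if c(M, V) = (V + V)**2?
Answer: -3631660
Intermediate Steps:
c(M, V) = 4*V**2 (c(M, V) = (2*V)**2 = 4*V**2)
(2112 - 1*4627)*(c(-2, 3) + 2)**2 = (2112 - 1*4627)*(4*3**2 + 2)**2 = (2112 - 4627)*(4*9 + 2)**2 = -2515*(36 + 2)**2 = -2515*38**2 = -2515*1444 = -3631660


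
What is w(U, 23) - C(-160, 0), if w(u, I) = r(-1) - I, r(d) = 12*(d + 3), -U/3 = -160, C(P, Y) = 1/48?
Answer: 47/48 ≈ 0.97917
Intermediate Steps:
C(P, Y) = 1/48
U = 480 (U = -3*(-160) = 480)
r(d) = 36 + 12*d (r(d) = 12*(3 + d) = 36 + 12*d)
w(u, I) = 24 - I (w(u, I) = (36 + 12*(-1)) - I = (36 - 12) - I = 24 - I)
w(U, 23) - C(-160, 0) = (24 - 1*23) - 1*1/48 = (24 - 23) - 1/48 = 1 - 1/48 = 47/48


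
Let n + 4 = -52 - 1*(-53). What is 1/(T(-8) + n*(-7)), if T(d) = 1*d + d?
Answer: ⅕ ≈ 0.20000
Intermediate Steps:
T(d) = 2*d (T(d) = d + d = 2*d)
n = -3 (n = -4 + (-52 - 1*(-53)) = -4 + (-52 + 53) = -4 + 1 = -3)
1/(T(-8) + n*(-7)) = 1/(2*(-8) - 3*(-7)) = 1/(-16 + 21) = 1/5 = ⅕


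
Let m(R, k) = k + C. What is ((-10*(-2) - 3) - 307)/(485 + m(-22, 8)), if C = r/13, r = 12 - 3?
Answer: -1885/3209 ≈ -0.58741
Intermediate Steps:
r = 9
C = 9/13 ≈ 0.69231
m(R, k) = 9/13 + k (m(R, k) = k + 9/13 = 9/13 + k)
((-10*(-2) - 3) - 307)/(485 + m(-22, 8)) = ((-10*(-2) - 3) - 307)/(485 + (9/13 + 8)) = ((20 - 3) - 307)/(485 + 113/13) = (17 - 307)/(6418/13) = -290*13/6418 = -1885/3209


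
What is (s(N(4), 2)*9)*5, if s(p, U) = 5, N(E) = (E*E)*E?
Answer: 225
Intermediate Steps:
N(E) = E³ (N(E) = E²*E = E³)
(s(N(4), 2)*9)*5 = (5*9)*5 = 45*5 = 225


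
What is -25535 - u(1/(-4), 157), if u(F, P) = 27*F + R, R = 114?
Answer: -102569/4 ≈ -25642.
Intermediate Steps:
u(F, P) = 114 + 27*F (u(F, P) = 27*F + 114 = 114 + 27*F)
-25535 - u(1/(-4), 157) = -25535 - (114 + 27/(-4)) = -25535 - (114 + 27*(-¼)) = -25535 - (114 - 27/4) = -25535 - 1*429/4 = -25535 - 429/4 = -102569/4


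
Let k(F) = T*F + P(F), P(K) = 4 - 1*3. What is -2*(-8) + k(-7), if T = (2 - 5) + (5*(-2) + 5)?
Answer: 73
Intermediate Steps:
T = -8 (T = -3 + (-10 + 5) = -3 - 5 = -8)
P(K) = 1 (P(K) = 4 - 3 = 1)
k(F) = 1 - 8*F (k(F) = -8*F + 1 = 1 - 8*F)
-2*(-8) + k(-7) = -2*(-8) + (1 - 8*(-7)) = 16 + (1 + 56) = 16 + 57 = 73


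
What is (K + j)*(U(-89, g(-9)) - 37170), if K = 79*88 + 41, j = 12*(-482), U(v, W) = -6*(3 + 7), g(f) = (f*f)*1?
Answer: -45011070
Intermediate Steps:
g(f) = f² (g(f) = f²*1 = f²)
U(v, W) = -60 (U(v, W) = -6*10 = -60)
j = -5784
K = 6993 (K = 6952 + 41 = 6993)
(K + j)*(U(-89, g(-9)) - 37170) = (6993 - 5784)*(-60 - 37170) = 1209*(-37230) = -45011070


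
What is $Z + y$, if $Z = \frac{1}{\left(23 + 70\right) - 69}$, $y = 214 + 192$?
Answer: $\frac{9745}{24} \approx 406.04$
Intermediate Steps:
$y = 406$
$Z = \frac{1}{24}$ ($Z = \frac{1}{93 - 69} = \frac{1}{24} \approx 0.041667$)
$Z + y = \frac{1}{24} + 406 = \frac{9745}{24}$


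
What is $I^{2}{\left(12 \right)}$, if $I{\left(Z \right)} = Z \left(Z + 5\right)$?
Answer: $41616$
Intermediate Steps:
$I{\left(Z \right)} = Z \left(5 + Z\right)$
$I^{2}{\left(12 \right)} = \left(12 \left(5 + 12\right)\right)^{2} = \left(12 \cdot 17\right)^{2} = 204^{2} = 41616$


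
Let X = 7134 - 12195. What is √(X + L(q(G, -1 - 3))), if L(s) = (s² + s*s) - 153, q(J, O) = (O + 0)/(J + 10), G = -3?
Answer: I*√255454/7 ≈ 72.203*I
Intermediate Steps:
X = -5061
q(J, O) = O/(10 + J)
L(s) = -153 + 2*s² (L(s) = (s² + s²) - 153 = 2*s² - 153 = -153 + 2*s²)
√(X + L(q(G, -1 - 3))) = √(-5061 + (-153 + 2*((-1 - 3)/(10 - 3))²)) = √(-5061 + (-153 + 2*(-4/7)²)) = √(-5061 + (-153 + 2*(16/49))) = √(-5061 + (-153 + 32/49)) = √(-5061 - 7465/49) = √(-255454/49) = I*√255454/7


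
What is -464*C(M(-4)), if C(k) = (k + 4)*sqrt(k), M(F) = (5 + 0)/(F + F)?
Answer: -783*I*sqrt(10)/2 ≈ -1238.0*I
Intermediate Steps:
M(F) = 5/(2*F) (M(F) = 5/((2*F)) = 5*(1/(2*F)) = 5/(2*F))
C(k) = sqrt(k)*(4 + k) (C(k) = (4 + k)*sqrt(k) = sqrt(k)*(4 + k))
-464*C(M(-4)) = -464*sqrt((5/2)/(-4))*(4 + (5/2)/(-4)) = -464*sqrt((5/2)*(-1/4))*(4 + (5/2)*(-1/4)) = -464*sqrt(-5/8)*(4 - 5/8) = -464*I*sqrt(10)/4*27/8 = -783*I*sqrt(10)/2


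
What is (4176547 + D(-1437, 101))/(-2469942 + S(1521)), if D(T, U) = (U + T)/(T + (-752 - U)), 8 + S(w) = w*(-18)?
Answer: -4782146983/2859440560 ≈ -1.6724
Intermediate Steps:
S(w) = -8 - 18*w (S(w) = -8 + w*(-18) = -8 - 18*w)
D(T, U) = (T + U)/(-752 + T - U)
(4176547 + D(-1437, 101))/(-2469942 + S(1521)) = (4176547 + (-1437 + 101)/(-752 - 1437 - 1*101))/(-2469942 + (-8 - 18*1521)) = (4176547 - 1336/(-752 - 1437 - 101))/(-2469942 + (-8 - 27378)) = (4176547 - 1336/(-2290))/(-2469942 - 27386) = (4176547 - 1/2290*(-1336))/(-2497328) = (4176547 + 668/1145)*(-1/2497328) = (4782146983/1145)*(-1/2497328) = -4782146983/2859440560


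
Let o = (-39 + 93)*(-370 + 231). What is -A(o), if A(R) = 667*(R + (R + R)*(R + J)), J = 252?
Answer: -72629324514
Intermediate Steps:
o = -7506 (o = 54*(-139) = -7506)
A(R) = 667*R + 1334*R*(252 + R) (A(R) = 667*(R + (R + R)*(R + 252)) = 667*(R + (2*R)*(252 + R)) = 667*(R + 2*R*(252 + R)) = 667*R + 1334*R*(252 + R))
-A(o) = -667*(-7506)*(505 + 2*(-7506)) = -667*(-7506)*(505 - 15012) = -667*(-7506)*(-14507) = -1*72629324514 = -72629324514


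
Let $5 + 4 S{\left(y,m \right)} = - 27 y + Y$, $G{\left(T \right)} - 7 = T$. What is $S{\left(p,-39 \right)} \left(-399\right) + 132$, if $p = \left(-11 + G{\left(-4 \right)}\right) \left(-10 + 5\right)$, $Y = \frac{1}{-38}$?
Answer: $\frac{866907}{8} \approx 1.0836 \cdot 10^{5}$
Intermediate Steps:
$Y = - \frac{1}{38} \approx -0.026316$
$G{\left(T \right)} = 7 + T$
$p = 40$ ($p = \left(-11 + \left(7 - 4\right)\right) \left(-10 + 5\right) = \left(-11 + 3\right) \left(-5\right) = \left(-8\right) \left(-5\right) = 40$)
$S{\left(y,m \right)} = - \frac{191}{152} - \frac{27 y}{4}$ ($S{\left(y,m \right)} = - \frac{5}{4} + \frac{- 27 y - \frac{1}{38}}{4} = - \frac{5}{4} + \frac{- \frac{1}{38} - 27 y}{4} = - \frac{5}{4} - \left(\frac{1}{152} + \frac{27 y}{4}\right) = - \frac{191}{152} - \frac{27 y}{4}$)
$S{\left(p,-39 \right)} \left(-399\right) + 132 = \left(- \frac{191}{152} - 270\right) \left(-399\right) + 132 = \left(- \frac{41231}{152}\right) \left(-399\right) + 132 = \frac{865851}{8} + 132 = \frac{866907}{8}$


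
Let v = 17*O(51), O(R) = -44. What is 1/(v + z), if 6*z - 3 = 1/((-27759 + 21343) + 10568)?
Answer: -24912/18621719 ≈ -0.0013378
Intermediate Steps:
v = -748 (v = 17*(-44) = -748)
z = 12457/24912 (z = ½ + 1/(6*((-27759 + 21343) + 10568)) = ½ + 1/(6*(-6416 + 10568)) = ½ + (⅙)/4152 = ½ + (⅙)*(1/4152) = ½ + 1/24912 = 12457/24912 ≈ 0.50004)
1/(v + z) = 1/(-748 + 12457/24912) = 1/(-18621719/24912) = -24912/18621719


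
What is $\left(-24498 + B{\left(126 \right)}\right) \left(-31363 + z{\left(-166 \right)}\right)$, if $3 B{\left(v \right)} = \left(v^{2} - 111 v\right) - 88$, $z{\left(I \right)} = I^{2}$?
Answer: $90977148$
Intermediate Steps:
$B{\left(v \right)} = - \frac{88}{3} - 37 v + \frac{v^{2}}{3}$ ($B{\left(v \right)} = \frac{\left(v^{2} - 111 v\right) - 88}{3} = \frac{-88 + v^{2} - 111 v}{3} = - \frac{88}{3} - 37 v + \frac{v^{2}}{3}$)
$\left(-24498 + B{\left(126 \right)}\right) \left(-31363 + z{\left(-166 \right)}\right) = \left(-24498 - \left(\frac{14074}{3} - 5292\right)\right) \left(-31363 + \left(-166\right)^{2}\right) = \left(-24498 - - \frac{1802}{3}\right) \left(-31363 + 27556\right) = \left(-24498 - - \frac{1802}{3}\right) \left(-3807\right) = \left(-24498 + \frac{1802}{3}\right) \left(-3807\right) = \left(- \frac{71692}{3}\right) \left(-3807\right) = 90977148$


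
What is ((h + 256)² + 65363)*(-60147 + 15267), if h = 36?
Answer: -6760139760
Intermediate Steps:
((h + 256)² + 65363)*(-60147 + 15267) = ((36 + 256)² + 65363)*(-60147 + 15267) = (292² + 65363)*(-44880) = (85264 + 65363)*(-44880) = 150627*(-44880) = -6760139760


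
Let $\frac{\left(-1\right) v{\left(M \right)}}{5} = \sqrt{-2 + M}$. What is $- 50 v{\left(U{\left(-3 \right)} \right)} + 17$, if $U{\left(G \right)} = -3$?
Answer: $17 + 250 i \sqrt{5} \approx 17.0 + 559.02 i$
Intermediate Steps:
$v{\left(M \right)} = - 5 \sqrt{-2 + M}$
$- 50 v{\left(U{\left(-3 \right)} \right)} + 17 = - 50 \left(- 5 \sqrt{-2 - 3}\right) + 17 = - 50 \left(- 5 \sqrt{-5}\right) + 17 = - 50 \left(- 5 i \sqrt{5}\right) + 17 = 250 i \sqrt{5} + 17 = 17 + 250 i \sqrt{5}$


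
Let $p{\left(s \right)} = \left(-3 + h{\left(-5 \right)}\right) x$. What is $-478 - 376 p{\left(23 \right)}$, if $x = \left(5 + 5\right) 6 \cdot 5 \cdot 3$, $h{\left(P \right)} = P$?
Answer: $2706722$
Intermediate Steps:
$x = 900$ ($x = 10 \cdot 30 \cdot 3 = 10 \cdot 90 = 900$)
$p{\left(s \right)} = -7200$ ($p{\left(s \right)} = \left(-3 - 5\right) 900 = \left(-8\right) 900 = -7200$)
$-478 - 376 p{\left(23 \right)} = -478 - -2707200 = -478 + 2707200 = 2706722$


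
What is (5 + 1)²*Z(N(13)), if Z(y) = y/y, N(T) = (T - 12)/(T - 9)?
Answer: 36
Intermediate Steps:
N(T) = (-12 + T)/(-9 + T)
Z(y) = 1
(5 + 1)²*Z(N(13)) = (5 + 1)²*1 = 6²*1 = 36*1 = 36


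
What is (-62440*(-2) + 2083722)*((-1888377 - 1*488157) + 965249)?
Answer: -3116966873570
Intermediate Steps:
(-62440*(-2) + 2083722)*((-1888377 - 1*488157) + 965249) = (124880 + 2083722)*((-1888377 - 488157) + 965249) = 2208602*(-2376534 + 965249) = 2208602*(-1411285) = -3116966873570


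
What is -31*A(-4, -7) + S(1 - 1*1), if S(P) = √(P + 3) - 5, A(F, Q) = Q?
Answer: 212 + √3 ≈ 213.73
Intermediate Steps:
S(P) = -5 + √(3 + P) (S(P) = √(3 + P) - 5 = -5 + √(3 + P))
-31*A(-4, -7) + S(1 - 1*1) = -31*(-7) + (-5 + √(3 + (1 - 1*1))) = 217 + (-5 + √(3 + (1 - 1))) = 217 + (-5 + √(3 + 0)) = 217 + (-5 + √3) = 212 + √3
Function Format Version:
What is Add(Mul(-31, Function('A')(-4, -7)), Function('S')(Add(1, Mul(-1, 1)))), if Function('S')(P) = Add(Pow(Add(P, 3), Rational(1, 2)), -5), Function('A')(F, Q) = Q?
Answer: Add(212, Pow(3, Rational(1, 2))) ≈ 213.73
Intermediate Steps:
Function('S')(P) = Add(-5, Pow(Add(3, P), Rational(1, 2))) (Function('S')(P) = Add(Pow(Add(3, P), Rational(1, 2)), -5) = Add(-5, Pow(Add(3, P), Rational(1, 2))))
Add(Mul(-31, Function('A')(-4, -7)), Function('S')(Add(1, Mul(-1, 1)))) = Add(Mul(-31, -7), Add(-5, Pow(Add(3, Add(1, Mul(-1, 1))), Rational(1, 2)))) = Add(217, Add(-5, Pow(Add(3, Add(1, -1)), Rational(1, 2)))) = Add(217, Add(-5, Pow(Add(3, 0), Rational(1, 2)))) = Add(217, Add(-5, Pow(3, Rational(1, 2)))) = Add(212, Pow(3, Rational(1, 2)))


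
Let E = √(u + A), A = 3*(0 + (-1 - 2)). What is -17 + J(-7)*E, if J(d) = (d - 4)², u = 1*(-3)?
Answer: -17 + 242*I*√3 ≈ -17.0 + 419.16*I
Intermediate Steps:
u = -3
A = -9 (A = 3*(0 - 3) = 3*(-3) = -9)
J(d) = (-4 + d)²
E = 2*I*√3 (E = √(-3 - 9) = √(-12) = 2*I*√3 ≈ 3.4641*I)
-17 + J(-7)*E = -17 + (-4 - 7)²*(2*I*√3) = -17 + (-11)²*(2*I*√3) = -17 + 121*(2*I*√3) = -17 + 242*I*√3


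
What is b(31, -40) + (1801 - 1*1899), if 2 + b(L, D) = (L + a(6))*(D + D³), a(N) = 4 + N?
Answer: -2625740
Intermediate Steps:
b(L, D) = -2 + (10 + L)*(D + D³) (b(L, D) = -2 + (L + (4 + 6))*(D + D³) = -2 + (L + 10)*(D + D³) = -2 + (10 + L)*(D + D³))
b(31, -40) + (1801 - 1*1899) = (-2 + 10*(-40) + 10*(-40)³ - 40*31 + 31*(-40)³) + (1801 - 1*1899) = (-2 - 400 + 10*(-64000) - 1240 + 31*(-64000)) + (1801 - 1899) = (-2 - 400 - 640000 - 1240 - 1984000) - 98 = -2625642 - 98 = -2625740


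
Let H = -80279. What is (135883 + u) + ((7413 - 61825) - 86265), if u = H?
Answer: -85073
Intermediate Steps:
u = -80279
(135883 + u) + ((7413 - 61825) - 86265) = (135883 - 80279) + ((7413 - 61825) - 86265) = 55604 + (-54412 - 86265) = 55604 - 140677 = -85073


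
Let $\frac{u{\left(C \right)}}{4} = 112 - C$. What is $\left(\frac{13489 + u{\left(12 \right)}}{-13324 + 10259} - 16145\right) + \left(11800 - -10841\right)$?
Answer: $\frac{19896351}{3065} \approx 6491.5$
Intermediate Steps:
$u{\left(C \right)} = 448 - 4 C$ ($u{\left(C \right)} = 4 \left(112 - C\right) = 448 - 4 C$)
$\left(\frac{13489 + u{\left(12 \right)}}{-13324 + 10259} - 16145\right) + \left(11800 - -10841\right) = \left(\frac{13489 + \left(448 - 48\right)}{-13324 + 10259} - 16145\right) + \left(11800 - -10841\right) = \left(\frac{13489 + \left(448 - 48\right)}{-3065} - 16145\right) + \left(11800 + 10841\right) = \left(\left(13489 + 400\right) \left(- \frac{1}{3065}\right) - 16145\right) + 22641 = \left(13889 \left(- \frac{1}{3065}\right) - 16145\right) + 22641 = \left(- \frac{13889}{3065} - 16145\right) + 22641 = - \frac{49498314}{3065} + 22641 = \frac{19896351}{3065}$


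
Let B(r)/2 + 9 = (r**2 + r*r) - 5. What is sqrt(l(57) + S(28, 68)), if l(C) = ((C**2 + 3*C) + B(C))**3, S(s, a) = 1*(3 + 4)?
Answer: sqrt(4401268523079) ≈ 2.0979e+6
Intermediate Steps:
S(s, a) = 7 (S(s, a) = 1*7 = 7)
B(r) = -28 + 4*r**2 (B(r) = -18 + 2*((r**2 + r*r) - 5) = -18 + 2*((r**2 + r**2) - 5) = -18 + 2*(2*r**2 - 5) = -18 + 2*(-5 + 2*r**2) = -18 + (-10 + 4*r**2) = -28 + 4*r**2)
l(C) = (-28 + 3*C + 5*C**2)**3 (l(C) = ((C**2 + 3*C) + (-28 + 4*C**2))**3 = (-28 + 3*C + 5*C**2)**3)
sqrt(l(57) + S(28, 68)) = sqrt((-28 + 3*57 + 5*57**2)**3 + 7) = sqrt((-28 + 171 + 5*3249)**3 + 7) = sqrt((-28 + 171 + 16245)**3 + 7) = sqrt(16388**3 + 7) = sqrt(4401268523072 + 7) = sqrt(4401268523079)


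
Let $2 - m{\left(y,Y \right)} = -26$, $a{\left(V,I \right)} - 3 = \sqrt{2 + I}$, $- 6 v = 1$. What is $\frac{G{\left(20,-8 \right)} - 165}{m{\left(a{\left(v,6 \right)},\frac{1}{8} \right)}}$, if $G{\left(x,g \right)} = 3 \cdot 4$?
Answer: $- \frac{153}{28} \approx -5.4643$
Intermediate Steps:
$v = - \frac{1}{6}$ ($v = \left(- \frac{1}{6}\right) 1 = - \frac{1}{6} \approx -0.16667$)
$a{\left(V,I \right)} = 3 + \sqrt{2 + I}$
$m{\left(y,Y \right)} = 28$ ($m{\left(y,Y \right)} = 2 - -26 = 2 + 26 = 28$)
$G{\left(x,g \right)} = 12$
$\frac{G{\left(20,-8 \right)} - 165}{m{\left(a{\left(v,6 \right)},\frac{1}{8} \right)}} = \frac{12 - 165}{28} = \left(-153\right) \frac{1}{28} = - \frac{153}{28}$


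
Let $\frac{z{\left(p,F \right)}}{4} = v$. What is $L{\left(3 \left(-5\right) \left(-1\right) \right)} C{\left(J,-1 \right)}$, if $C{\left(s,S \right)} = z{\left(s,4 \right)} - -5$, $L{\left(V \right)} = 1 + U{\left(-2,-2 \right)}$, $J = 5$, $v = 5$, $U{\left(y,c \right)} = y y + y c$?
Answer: $225$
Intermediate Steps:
$U{\left(y,c \right)} = y^{2} + c y$
$z{\left(p,F \right)} = 20$ ($z{\left(p,F \right)} = 4 \cdot 5 = 20$)
$L{\left(V \right)} = 9$ ($L{\left(V \right)} = 1 - 2 \left(-2 - 2\right) = 1 - -8 = 1 + 8 = 9$)
$C{\left(s,S \right)} = 25$ ($C{\left(s,S \right)} = 20 - -5 = 20 + 5 = 25$)
$L{\left(3 \left(-5\right) \left(-1\right) \right)} C{\left(J,-1 \right)} = 9 \cdot 25 = 225$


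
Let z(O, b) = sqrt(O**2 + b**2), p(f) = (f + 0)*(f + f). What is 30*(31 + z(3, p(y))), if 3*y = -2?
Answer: 930 + 10*sqrt(793)/3 ≈ 1023.9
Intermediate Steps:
y = -2/3 (y = (1/3)*(-2) = -2/3 ≈ -0.66667)
p(f) = 2*f**2 (p(f) = f*(2*f) = 2*f**2)
30*(31 + z(3, p(y))) = 30*(31 + sqrt(3**2 + (2*(-2/3)**2)**2)) = 30*(31 + sqrt(9 + (2*(4/9))**2)) = 30*(31 + sqrt(9 + (8/9)**2)) = 30*(31 + sqrt(9 + 64/81)) = 30*(31 + sqrt(793/81)) = 30*(31 + sqrt(793)/9) = 930 + 10*sqrt(793)/3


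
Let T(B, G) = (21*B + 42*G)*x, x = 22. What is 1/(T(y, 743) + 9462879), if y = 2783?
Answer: 1/11435157 ≈ 8.7450e-8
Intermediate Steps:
T(B, G) = 462*B + 924*G (T(B, G) = (21*B + 42*G)*22 = 462*B + 924*G)
1/(T(y, 743) + 9462879) = 1/((462*2783 + 924*743) + 9462879) = 1/((1285746 + 686532) + 9462879) = 1/(1972278 + 9462879) = 1/11435157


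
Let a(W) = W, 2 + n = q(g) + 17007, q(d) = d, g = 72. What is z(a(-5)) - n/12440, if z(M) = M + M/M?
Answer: -66837/12440 ≈ -5.3727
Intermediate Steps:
n = 17077 (n = -2 + (72 + 17007) = -2 + 17079 = 17077)
z(M) = 1 + M (z(M) = M + 1 = 1 + M)
z(a(-5)) - n/12440 = (1 - 5) - 17077/12440 = -4 - 17077/12440 = -66837/12440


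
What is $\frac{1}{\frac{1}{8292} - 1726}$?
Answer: $- \frac{8292}{14311991} \approx -0.00057937$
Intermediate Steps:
$\frac{1}{\frac{1}{8292} - 1726} = \frac{1}{- \frac{14311991}{8292}} = - \frac{8292}{14311991}$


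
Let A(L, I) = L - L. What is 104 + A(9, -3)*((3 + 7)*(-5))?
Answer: 104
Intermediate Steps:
A(L, I) = 0
104 + A(9, -3)*((3 + 7)*(-5)) = 104 + 0*((3 + 7)*(-5)) = 104 + 0*(10*(-5)) = 104 + 0*(-50) = 104 + 0 = 104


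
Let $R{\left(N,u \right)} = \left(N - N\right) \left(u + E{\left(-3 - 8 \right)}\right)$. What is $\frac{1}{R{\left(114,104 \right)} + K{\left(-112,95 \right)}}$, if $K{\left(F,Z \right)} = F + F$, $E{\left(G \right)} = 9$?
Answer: $- \frac{1}{224} \approx -0.0044643$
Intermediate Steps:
$K{\left(F,Z \right)} = 2 F$
$R{\left(N,u \right)} = 0$ ($R{\left(N,u \right)} = \left(N - N\right) \left(u + 9\right) = 0 \left(9 + u\right) = 0$)
$\frac{1}{R{\left(114,104 \right)} + K{\left(-112,95 \right)}} = \frac{1}{0 + 2 \left(-112\right)} = \frac{1}{0 - 224} = \frac{1}{-224} = - \frac{1}{224}$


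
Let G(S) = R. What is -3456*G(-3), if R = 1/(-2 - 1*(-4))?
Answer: -1728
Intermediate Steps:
R = ½ (R = 1/(-2 + 4) = 1/2 = ½ ≈ 0.50000)
G(S) = ½
-3456*G(-3) = -3456*½ = -1728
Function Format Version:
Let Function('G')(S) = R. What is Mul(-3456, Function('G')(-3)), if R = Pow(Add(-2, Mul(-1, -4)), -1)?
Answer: -1728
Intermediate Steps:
R = Rational(1, 2) (R = Pow(Add(-2, 4), -1) = Pow(2, -1) = Rational(1, 2) ≈ 0.50000)
Function('G')(S) = Rational(1, 2)
Mul(-3456, Function('G')(-3)) = Mul(-3456, Rational(1, 2)) = -1728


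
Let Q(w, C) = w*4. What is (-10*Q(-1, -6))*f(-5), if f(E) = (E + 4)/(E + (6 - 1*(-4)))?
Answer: -8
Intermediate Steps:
Q(w, C) = 4*w
f(E) = (4 + E)/(10 + E) (f(E) = (4 + E)/(E + (6 + 4)) = (4 + E)/(E + 10) = (4 + E)/(10 + E))
(-10*Q(-1, -6))*f(-5) = (-40*(-1))*((4 - 5)/(10 - 5)) = (-10*(-4))*(-1/5) = 40*((⅕)*(-1)) = 40*(-⅕) = -8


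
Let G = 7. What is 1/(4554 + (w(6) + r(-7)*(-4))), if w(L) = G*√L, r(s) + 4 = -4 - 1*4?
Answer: 767/3529685 - 7*√6/21178110 ≈ 0.00021649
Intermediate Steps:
r(s) = -12 (r(s) = -4 + (-4 - 1*4) = -4 + (-4 - 4) = -4 - 8 = -12)
w(L) = 7*√L
1/(4554 + (w(6) + r(-7)*(-4))) = 1/(4554 + (7*√6 - 12*(-4))) = 1/(4554 + (7*√6 + 48)) = 1/(4554 + (48 + 7*√6)) = 1/(4602 + 7*√6)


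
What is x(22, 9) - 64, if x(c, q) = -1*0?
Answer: -64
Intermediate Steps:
x(c, q) = 0
x(22, 9) - 64 = 0 - 64 = -64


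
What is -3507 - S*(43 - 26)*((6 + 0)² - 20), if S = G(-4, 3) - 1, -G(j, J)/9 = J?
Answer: 4109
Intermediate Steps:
G(j, J) = -9*J
S = -28 (S = -9*3 - 1 = -27 - 1 = -28)
-3507 - S*(43 - 26)*((6 + 0)² - 20) = -3507 - (-28)*(43 - 26)*((6 + 0)² - 20) = -3507 - (-28)*17*(6² - 20) = -3507 - (-28)*17*(36 - 20) = -3507 - (-28)*17*16 = -3507 - (-28)*272 = -3507 - 1*(-7616) = -3507 + 7616 = 4109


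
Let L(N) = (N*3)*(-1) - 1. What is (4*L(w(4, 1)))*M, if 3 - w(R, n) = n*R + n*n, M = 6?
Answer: 120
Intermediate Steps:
w(R, n) = 3 - n**2 - R*n (w(R, n) = 3 - (n*R + n*n) = 3 - (R*n + n**2) = 3 - (n**2 + R*n) = 3 + (-n**2 - R*n) = 3 - n**2 - R*n)
L(N) = -1 - 3*N (L(N) = (3*N)*(-1) - 1 = -3*N - 1 = -1 - 3*N)
(4*L(w(4, 1)))*M = (4*(-1 - 3*(3 - 1*1**2 - 1*4*1)))*6 = (4*(-1 - 3*(3 - 1*1 - 4)))*6 = (4*(-1 - 3*(3 - 1 - 4)))*6 = (4*(-1 - 3*(-2)))*6 = (4*(-1 + 6))*6 = (4*5)*6 = 20*6 = 120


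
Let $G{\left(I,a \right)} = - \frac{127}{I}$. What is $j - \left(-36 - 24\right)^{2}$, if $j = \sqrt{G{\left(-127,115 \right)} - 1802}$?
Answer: $-3600 + i \sqrt{1801} \approx -3600.0 + 42.438 i$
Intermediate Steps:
$j = i \sqrt{1801}$ ($j = \sqrt{- \frac{127}{-127} - 1802} = \sqrt{\left(-127\right) \left(- \frac{1}{127}\right) - 1802} = \sqrt{1 - 1802} = \sqrt{-1801} = i \sqrt{1801} \approx 42.438 i$)
$j - \left(-36 - 24\right)^{2} = i \sqrt{1801} - \left(-36 - 24\right)^{2} = i \sqrt{1801} - \left(-60\right)^{2} = i \sqrt{1801} - 3600 = -3600 + i \sqrt{1801}$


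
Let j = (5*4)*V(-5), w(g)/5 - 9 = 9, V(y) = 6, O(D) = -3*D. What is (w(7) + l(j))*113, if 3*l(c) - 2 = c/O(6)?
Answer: 89948/9 ≈ 9994.2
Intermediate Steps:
w(g) = 90 (w(g) = 45 + 5*9 = 45 + 45 = 90)
j = 120 (j = (5*4)*6 = 20*6 = 120)
l(c) = ⅔ - c/54 (l(c) = ⅔ + (c/((-3*6)))/3 = ⅔ + (c/(-18))/3 = ⅔ + (c*(-1/18))/3 = ⅔ + (-c/18)/3 = ⅔ - c/54)
(w(7) + l(j))*113 = (90 + (⅔ - 1/54*120))*113 = (90 + (⅔ - 20/9))*113 = (90 - 14/9)*113 = (796/9)*113 = 89948/9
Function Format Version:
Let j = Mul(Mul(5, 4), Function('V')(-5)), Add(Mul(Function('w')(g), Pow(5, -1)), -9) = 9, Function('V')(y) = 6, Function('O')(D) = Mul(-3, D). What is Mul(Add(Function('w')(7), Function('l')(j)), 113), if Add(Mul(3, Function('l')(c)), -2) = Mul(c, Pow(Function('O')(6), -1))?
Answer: Rational(89948, 9) ≈ 9994.2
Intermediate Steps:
Function('w')(g) = 90 (Function('w')(g) = Add(45, Mul(5, 9)) = Add(45, 45) = 90)
j = 120 (j = Mul(Mul(5, 4), 6) = Mul(20, 6) = 120)
Function('l')(c) = Add(Rational(2, 3), Mul(Rational(-1, 54), c)) (Function('l')(c) = Add(Rational(2, 3), Mul(Rational(1, 3), Mul(c, Pow(Mul(-3, 6), -1)))) = Add(Rational(2, 3), Mul(Rational(1, 3), Mul(c, Pow(-18, -1)))) = Add(Rational(2, 3), Mul(Rational(1, 3), Mul(c, Rational(-1, 18)))) = Add(Rational(2, 3), Mul(Rational(1, 3), Mul(Rational(-1, 18), c))) = Add(Rational(2, 3), Mul(Rational(-1, 54), c)))
Mul(Add(Function('w')(7), Function('l')(j)), 113) = Mul(Add(90, Add(Rational(2, 3), Mul(Rational(-1, 54), 120))), 113) = Mul(Add(90, Add(Rational(2, 3), Rational(-20, 9))), 113) = Mul(Add(90, Rational(-14, 9)), 113) = Mul(Rational(796, 9), 113) = Rational(89948, 9)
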